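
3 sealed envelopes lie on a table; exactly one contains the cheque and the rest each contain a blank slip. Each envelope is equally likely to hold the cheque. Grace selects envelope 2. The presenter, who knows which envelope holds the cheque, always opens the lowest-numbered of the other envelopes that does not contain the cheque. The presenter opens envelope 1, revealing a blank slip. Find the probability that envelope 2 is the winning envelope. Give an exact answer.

1/2

Condition on the true location of the cheque.
If it is in envelope 1 (prior 1/3): the presenter opened envelope 1, so this case is ruled out; weight (1/3)·0 = 0.
If it is in either of envelopes 2 and 3 (prior 1/3 each): envelope 1 is the lowest-numbered option available, probability 1; weight (1/3)·1 = 1/3 each.
The weights sum to 2/3.
So P(the cheque in envelope 2 | the presenter opened envelope 1) = (1/3) / (2/3) = 1/2.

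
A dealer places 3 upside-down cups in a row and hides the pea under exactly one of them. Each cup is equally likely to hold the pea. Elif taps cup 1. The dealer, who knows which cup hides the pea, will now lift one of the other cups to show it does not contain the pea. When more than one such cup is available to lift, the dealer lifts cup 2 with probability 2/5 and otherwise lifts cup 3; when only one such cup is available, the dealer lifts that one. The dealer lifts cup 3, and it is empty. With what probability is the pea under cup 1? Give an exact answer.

3/8

Condition on the true location of the pea.
If it is under cup 1 (prior 1/3): cup 2 is available but not opened, probability 3/5; weight (1/3)·(3/5) = 1/5.
If it is under cup 2 (prior 1/3): only cup 3 is available, probability 1; weight (1/3)·1 = 1/3.
If it is under cup 3 (prior 1/3): the dealer opened cup 3, so this case is ruled out; weight (1/3)·0 = 0.
The weights sum to 8/15.
So P(the pea under cup 1 | the dealer opened cup 3) = (1/5) / (8/15) = 3/8.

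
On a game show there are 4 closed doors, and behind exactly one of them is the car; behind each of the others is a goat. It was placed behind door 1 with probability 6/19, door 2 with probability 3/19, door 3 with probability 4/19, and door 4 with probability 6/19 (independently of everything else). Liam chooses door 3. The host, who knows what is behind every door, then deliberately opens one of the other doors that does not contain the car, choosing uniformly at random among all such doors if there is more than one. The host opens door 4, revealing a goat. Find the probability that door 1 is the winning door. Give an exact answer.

18/35

Condition on the true location of the car.
If it is behind door 1 (prior 6/19): the host has 2 equally likely choices, so probability 1/2; weight (6/19)·(1/2) = 3/19.
If it is behind door 2 (prior 3/19): the host has 2 equally likely choices, so probability 1/2; weight (3/19)·(1/2) = 3/38.
If it is behind door 3 (prior 4/19): the host has 3 equally likely choices, so probability 1/3; weight (4/19)·(1/3) = 4/57.
If it is behind door 4 (prior 6/19): the host opened door 4, so this case is ruled out; weight (6/19)·0 = 0.
The weights sum to 35/114.
So P(the car behind door 1 | the host opened door 4) = (3/19) / (35/114) = 18/35.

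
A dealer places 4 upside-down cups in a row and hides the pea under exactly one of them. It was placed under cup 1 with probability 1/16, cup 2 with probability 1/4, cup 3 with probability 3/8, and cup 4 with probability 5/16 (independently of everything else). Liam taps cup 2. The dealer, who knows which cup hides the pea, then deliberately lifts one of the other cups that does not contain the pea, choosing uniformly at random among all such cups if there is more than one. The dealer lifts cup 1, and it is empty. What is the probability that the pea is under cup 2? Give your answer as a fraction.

8/41

Consider each possible location of the pea in turn.
If it is under cup 1 (prior 1/16): the dealer opened cup 1, so this case is ruled out; weight (1/16)·0 = 0.
If it is under cup 2 (prior 1/4): the dealer has 3 equally likely choices, so probability 1/3; weight (1/4)·(1/3) = 1/12.
If it is under cup 3 (prior 3/8): the dealer has 2 equally likely choices, so probability 1/2; weight (3/8)·(1/2) = 3/16.
If it is under cup 4 (prior 5/16): the dealer has 2 equally likely choices, so probability 1/2; weight (5/16)·(1/2) = 5/32.
The weights sum to 41/96.
So P(the pea under cup 2 | the dealer opened cup 1) = (1/12) / (41/96) = 8/41.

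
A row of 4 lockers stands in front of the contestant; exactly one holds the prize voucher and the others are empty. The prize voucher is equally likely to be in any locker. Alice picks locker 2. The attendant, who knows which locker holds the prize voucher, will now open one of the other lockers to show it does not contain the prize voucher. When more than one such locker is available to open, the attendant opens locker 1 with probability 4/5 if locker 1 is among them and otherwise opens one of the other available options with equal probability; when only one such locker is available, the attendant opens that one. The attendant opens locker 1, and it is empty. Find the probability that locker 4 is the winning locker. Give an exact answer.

Apply Bayes' rule, conditioning on where the prize voucher actually is.
If it is in locker 1 (prior 1/4): the attendant opened locker 1, so this case is ruled out; weight (1/4)·0 = 0.
If it is in any of lockers 2, 3, and 4 (prior 1/4 each): locker 1 is available, opened with probability 4/5; weight (1/4)·(4/5) = 1/5 each.
The weights sum to 3/5.
So P(the prize voucher in locker 4 | the attendant opened locker 1) = (1/5) / (3/5) = 1/3.

1/3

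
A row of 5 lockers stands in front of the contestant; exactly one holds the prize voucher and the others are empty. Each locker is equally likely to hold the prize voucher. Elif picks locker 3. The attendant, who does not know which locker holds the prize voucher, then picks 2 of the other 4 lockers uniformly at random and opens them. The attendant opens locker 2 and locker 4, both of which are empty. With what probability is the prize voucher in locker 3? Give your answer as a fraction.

Apply Bayes' rule, conditioning on where the prize voucher actually is.
If it is in any of lockers 1, 3, and 5 (prior 1/5 each): the attendant picks exactly this set with probability 1/6 regardless, and none is the prize; weight (1/5)·(1/6) = 1/30 each.
If it is in either of lockers 2 and 4 (prior 1/5 each): that locker was opened and seen not to hold the prize — ruled out; weight (1/5)·0 = 0 each.
The weights sum to 1/10.
So P(the prize voucher in locker 3 | the attendant opened locker 2 and locker 4) = (1/30) / (1/10) = 1/3.

1/3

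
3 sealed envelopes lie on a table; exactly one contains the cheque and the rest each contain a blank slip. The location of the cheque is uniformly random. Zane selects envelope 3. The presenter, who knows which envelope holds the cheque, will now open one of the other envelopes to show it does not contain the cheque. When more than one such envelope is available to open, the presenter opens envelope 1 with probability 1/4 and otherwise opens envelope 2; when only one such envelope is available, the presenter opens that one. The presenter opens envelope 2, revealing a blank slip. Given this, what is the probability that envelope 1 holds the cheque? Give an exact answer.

Consider each possible location of the cheque in turn.
If it is in envelope 1 (prior 1/3): only envelope 2 is available, probability 1; weight (1/3)·1 = 1/3.
If it is in envelope 2 (prior 1/3): the presenter opened envelope 2, so this case is ruled out; weight (1/3)·0 = 0.
If it is in envelope 3 (prior 1/3): envelope 1 is available but not opened, probability 3/4; weight (1/3)·(3/4) = 1/4.
The weights sum to 7/12.
So P(the cheque in envelope 1 | the presenter opened envelope 2) = (1/3) / (7/12) = 4/7.

4/7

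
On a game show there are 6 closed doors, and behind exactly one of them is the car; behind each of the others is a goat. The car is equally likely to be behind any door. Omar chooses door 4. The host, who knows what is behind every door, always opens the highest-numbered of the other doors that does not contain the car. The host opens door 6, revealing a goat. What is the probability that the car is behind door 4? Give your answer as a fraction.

1/5

Consider each possible location of the car in turn.
If it is behind any of doors 1, 2, 3, 4, and 5 (prior 1/6 each): door 6 is the highest-numbered option available, probability 1; weight (1/6)·1 = 1/6 each.
If it is behind door 6 (prior 1/6): the host opened door 6, so this case is ruled out; weight (1/6)·0 = 0.
The weights sum to 5/6.
So P(the car behind door 4 | the host opened door 6) = (1/6) / (5/6) = 1/5.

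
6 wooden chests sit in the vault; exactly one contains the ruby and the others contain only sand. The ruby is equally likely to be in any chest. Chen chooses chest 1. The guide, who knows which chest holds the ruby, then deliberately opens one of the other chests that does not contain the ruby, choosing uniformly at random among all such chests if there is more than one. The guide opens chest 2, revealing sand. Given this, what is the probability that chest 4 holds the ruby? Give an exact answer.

Apply Bayes' rule, conditioning on where the ruby actually is.
If it is in chest 1 (prior 1/6): the guide has 5 equally likely choices, so probability 1/5; weight (1/6)·(1/5) = 1/30.
If it is in chest 2 (prior 1/6): the guide opened chest 2, so this case is ruled out; weight (1/6)·0 = 0.
If it is in any of chests 3, 4, 5, and 6 (prior 1/6 each): the guide has 4 equally likely choices, so probability 1/4; weight (1/6)·(1/4) = 1/24 each.
The weights sum to 1/5.
So P(the ruby in chest 4 | the guide opened chest 2) = (1/24) / (1/5) = 5/24.

5/24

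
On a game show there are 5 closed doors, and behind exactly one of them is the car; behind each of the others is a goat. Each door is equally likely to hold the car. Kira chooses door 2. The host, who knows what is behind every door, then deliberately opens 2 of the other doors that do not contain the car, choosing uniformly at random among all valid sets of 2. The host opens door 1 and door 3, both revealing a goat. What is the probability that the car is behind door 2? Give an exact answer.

1/5

Condition on the true location of the car.
If it is behind either of doors 1 and 3 (prior 1/5 each): that door was opened and seen not to hold the prize — ruled out; weight (1/5)·0 = 0 each.
If it is behind door 2 (prior 1/5): the host has 6 equally likely choices, so probability 1/6; weight (1/5)·(1/6) = 1/30.
If it is behind either of doors 4 and 5 (prior 1/5 each): the host has 3 equally likely choices, so probability 1/3; weight (1/5)·(1/3) = 1/15 each.
The weights sum to 1/6.
So P(the car behind door 2 | the host opened door 1 and door 3) = (1/30) / (1/6) = 1/5.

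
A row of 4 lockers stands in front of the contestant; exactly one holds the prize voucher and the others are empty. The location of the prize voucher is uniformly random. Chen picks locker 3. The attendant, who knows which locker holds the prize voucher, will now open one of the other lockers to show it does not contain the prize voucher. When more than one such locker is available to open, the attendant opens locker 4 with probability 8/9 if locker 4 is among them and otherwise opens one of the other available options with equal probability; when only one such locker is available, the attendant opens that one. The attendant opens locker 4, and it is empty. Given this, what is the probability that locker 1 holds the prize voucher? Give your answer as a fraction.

Condition on the true location of the prize voucher.
If it is in any of lockers 1, 2, and 3 (prior 1/4 each): locker 4 is available, opened with probability 8/9; weight (1/4)·(8/9) = 2/9 each.
If it is in locker 4 (prior 1/4): the attendant opened locker 4, so this case is ruled out; weight (1/4)·0 = 0.
The weights sum to 2/3.
So P(the prize voucher in locker 1 | the attendant opened locker 4) = (2/9) / (2/3) = 1/3.

1/3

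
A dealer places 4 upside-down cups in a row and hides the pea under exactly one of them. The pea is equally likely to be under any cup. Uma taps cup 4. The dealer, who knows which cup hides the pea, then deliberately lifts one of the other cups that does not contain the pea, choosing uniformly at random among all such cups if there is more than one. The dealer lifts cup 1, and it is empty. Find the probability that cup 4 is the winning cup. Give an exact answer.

Consider each possible location of the pea in turn.
If it is under cup 1 (prior 1/4): the dealer opened cup 1, so this case is ruled out; weight (1/4)·0 = 0.
If it is under either of cups 2 and 3 (prior 1/4 each): the dealer has 2 equally likely choices, so probability 1/2; weight (1/4)·(1/2) = 1/8 each.
If it is under cup 4 (prior 1/4): the dealer has 3 equally likely choices, so probability 1/3; weight (1/4)·(1/3) = 1/12.
The weights sum to 1/3.
So P(the pea under cup 4 | the dealer opened cup 1) = (1/12) / (1/3) = 1/4.

1/4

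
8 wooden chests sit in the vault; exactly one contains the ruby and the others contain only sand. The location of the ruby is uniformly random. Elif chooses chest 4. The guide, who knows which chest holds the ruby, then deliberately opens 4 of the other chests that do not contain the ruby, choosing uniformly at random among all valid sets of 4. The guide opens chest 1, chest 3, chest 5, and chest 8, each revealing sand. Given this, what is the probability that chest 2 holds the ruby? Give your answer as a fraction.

Consider each possible location of the ruby in turn.
If it is in any of chests 1, 3, 5, and 8 (prior 1/8 each): that chest was opened and seen not to hold the prize — ruled out; weight (1/8)·0 = 0 each.
If it is in any of chests 2, 6, and 7 (prior 1/8 each): the guide has 15 equally likely choices, so probability 1/15; weight (1/8)·(1/15) = 1/120 each.
If it is in chest 4 (prior 1/8): the guide has 35 equally likely choices, so probability 1/35; weight (1/8)·(1/35) = 1/280.
The weights sum to 1/35.
So P(the ruby in chest 2 | the guide opened chest 1, chest 3, chest 5, and chest 8) = (1/120) / (1/35) = 7/24.

7/24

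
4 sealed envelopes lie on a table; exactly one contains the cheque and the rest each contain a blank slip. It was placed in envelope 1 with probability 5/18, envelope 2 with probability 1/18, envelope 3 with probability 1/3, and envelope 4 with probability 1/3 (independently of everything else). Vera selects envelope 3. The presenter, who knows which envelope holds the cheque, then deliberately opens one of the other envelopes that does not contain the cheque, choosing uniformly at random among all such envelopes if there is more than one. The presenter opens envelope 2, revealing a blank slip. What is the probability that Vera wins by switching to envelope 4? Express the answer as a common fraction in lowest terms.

2/5

Condition on the true location of the cheque.
If it is in envelope 1 (prior 5/18): the presenter has 2 equally likely choices, so probability 1/2; weight (5/18)·(1/2) = 5/36.
If it is in envelope 2 (prior 1/18): the presenter opened envelope 2, so this case is ruled out; weight (1/18)·0 = 0.
If it is in envelope 3 (prior 1/3): the presenter has 3 equally likely choices, so probability 1/3; weight (1/3)·(1/3) = 1/9.
If it is in envelope 4 (prior 1/3): the presenter has 2 equally likely choices, so probability 1/2; weight (1/3)·(1/2) = 1/6.
The weights sum to 5/12.
So P(the cheque in envelope 4 | the presenter opened envelope 2) = (1/6) / (5/12) = 2/5.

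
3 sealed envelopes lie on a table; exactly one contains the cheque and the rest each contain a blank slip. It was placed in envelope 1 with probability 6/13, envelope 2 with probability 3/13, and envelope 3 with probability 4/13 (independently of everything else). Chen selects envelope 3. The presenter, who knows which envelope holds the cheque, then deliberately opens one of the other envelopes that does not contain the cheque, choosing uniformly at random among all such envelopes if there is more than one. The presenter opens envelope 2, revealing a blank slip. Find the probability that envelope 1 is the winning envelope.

3/4

Apply Bayes' rule, conditioning on where the cheque actually is.
If it is in envelope 1 (prior 6/13): the presenter has no choice, probability 1; weight (6/13)·1 = 6/13.
If it is in envelope 2 (prior 3/13): the presenter opened envelope 2, so this case is ruled out; weight (3/13)·0 = 0.
If it is in envelope 3 (prior 4/13): the presenter has 2 equally likely choices, so probability 1/2; weight (4/13)·(1/2) = 2/13.
The weights sum to 8/13.
So P(the cheque in envelope 1 | the presenter opened envelope 2) = (6/13) / (8/13) = 3/4.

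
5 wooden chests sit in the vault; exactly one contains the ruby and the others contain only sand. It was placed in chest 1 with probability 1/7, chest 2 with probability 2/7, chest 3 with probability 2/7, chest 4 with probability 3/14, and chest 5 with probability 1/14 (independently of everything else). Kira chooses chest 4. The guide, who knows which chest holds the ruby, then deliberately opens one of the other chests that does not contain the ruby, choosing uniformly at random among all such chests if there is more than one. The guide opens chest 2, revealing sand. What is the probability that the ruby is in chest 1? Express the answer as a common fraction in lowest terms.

8/37

Apply Bayes' rule, conditioning on where the ruby actually is.
If it is in chest 1 (prior 1/7): the guide has 3 equally likely choices, so probability 1/3; weight (1/7)·(1/3) = 1/21.
If it is in chest 2 (prior 2/7): the guide opened chest 2, so this case is ruled out; weight (2/7)·0 = 0.
If it is in chest 3 (prior 2/7): the guide has 3 equally likely choices, so probability 1/3; weight (2/7)·(1/3) = 2/21.
If it is in chest 4 (prior 3/14): the guide has 4 equally likely choices, so probability 1/4; weight (3/14)·(1/4) = 3/56.
If it is in chest 5 (prior 1/14): the guide has 3 equally likely choices, so probability 1/3; weight (1/14)·(1/3) = 1/42.
The weights sum to 37/168.
So P(the ruby in chest 1 | the guide opened chest 2) = (1/21) / (37/168) = 8/37.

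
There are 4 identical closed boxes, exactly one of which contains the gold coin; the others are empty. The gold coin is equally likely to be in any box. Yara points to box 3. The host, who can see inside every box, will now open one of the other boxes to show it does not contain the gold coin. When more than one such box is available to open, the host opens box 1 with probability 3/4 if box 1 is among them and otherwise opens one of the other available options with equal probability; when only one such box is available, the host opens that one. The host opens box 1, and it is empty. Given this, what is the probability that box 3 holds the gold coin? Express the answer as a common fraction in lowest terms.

Condition on the true location of the gold coin.
If it is in box 1 (prior 1/4): the host opened box 1, so this case is ruled out; weight (1/4)·0 = 0.
If it is in any of boxes 2, 3, and 4 (prior 1/4 each): box 1 is available, opened with probability 3/4; weight (1/4)·(3/4) = 3/16 each.
The weights sum to 9/16.
So P(the gold coin in box 3 | the host opened box 1) = (3/16) / (9/16) = 1/3.

1/3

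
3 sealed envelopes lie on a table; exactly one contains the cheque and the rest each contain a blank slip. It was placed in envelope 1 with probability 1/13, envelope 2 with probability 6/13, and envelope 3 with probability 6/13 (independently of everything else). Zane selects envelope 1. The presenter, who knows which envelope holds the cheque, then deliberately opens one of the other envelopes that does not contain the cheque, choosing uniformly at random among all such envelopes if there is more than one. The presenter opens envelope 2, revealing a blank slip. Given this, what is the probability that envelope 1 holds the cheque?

1/13

Condition on the true location of the cheque.
If it is in envelope 1 (prior 1/13): the presenter has 2 equally likely choices, so probability 1/2; weight (1/13)·(1/2) = 1/26.
If it is in envelope 2 (prior 6/13): the presenter opened envelope 2, so this case is ruled out; weight (6/13)·0 = 0.
If it is in envelope 3 (prior 6/13): the presenter has no choice, probability 1; weight (6/13)·1 = 6/13.
The weights sum to 1/2.
So P(the cheque in envelope 1 | the presenter opened envelope 2) = (1/26) / (1/2) = 1/13.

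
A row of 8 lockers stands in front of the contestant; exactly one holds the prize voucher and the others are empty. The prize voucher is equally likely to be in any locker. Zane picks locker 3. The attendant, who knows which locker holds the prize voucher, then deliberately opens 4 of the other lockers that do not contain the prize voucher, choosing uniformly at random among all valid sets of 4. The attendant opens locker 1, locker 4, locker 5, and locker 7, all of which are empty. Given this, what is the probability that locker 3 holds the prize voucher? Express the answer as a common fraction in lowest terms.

Condition on the true location of the prize voucher.
If it is in any of lockers 1, 4, 5, and 7 (prior 1/8 each): that locker was opened and seen not to hold the prize — ruled out; weight (1/8)·0 = 0 each.
If it is in any of lockers 2, 6, and 8 (prior 1/8 each): the attendant has 15 equally likely choices, so probability 1/15; weight (1/8)·(1/15) = 1/120 each.
If it is in locker 3 (prior 1/8): the attendant has 35 equally likely choices, so probability 1/35; weight (1/8)·(1/35) = 1/280.
The weights sum to 1/35.
So P(the prize voucher in locker 3 | the attendant opened locker 1, locker 4, locker 5, and locker 7) = (1/280) / (1/35) = 1/8.

1/8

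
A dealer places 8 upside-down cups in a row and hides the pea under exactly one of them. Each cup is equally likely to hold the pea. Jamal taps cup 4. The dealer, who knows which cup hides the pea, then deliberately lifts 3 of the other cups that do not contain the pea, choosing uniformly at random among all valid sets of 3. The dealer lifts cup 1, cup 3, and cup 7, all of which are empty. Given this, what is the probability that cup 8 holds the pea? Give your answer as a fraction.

7/32

Condition on the true location of the pea.
If it is under any of cups 1, 3, and 7 (prior 1/8 each): that cup was opened and seen not to hold the prize — ruled out; weight (1/8)·0 = 0 each.
If it is under any of cups 2, 5, 6, and 8 (prior 1/8 each): the dealer has 20 equally likely choices, so probability 1/20; weight (1/8)·(1/20) = 1/160 each.
If it is under cup 4 (prior 1/8): the dealer has 35 equally likely choices, so probability 1/35; weight (1/8)·(1/35) = 1/280.
The weights sum to 1/35.
So P(the pea under cup 8 | the dealer opened cup 1, cup 3, and cup 7) = (1/160) / (1/35) = 7/32.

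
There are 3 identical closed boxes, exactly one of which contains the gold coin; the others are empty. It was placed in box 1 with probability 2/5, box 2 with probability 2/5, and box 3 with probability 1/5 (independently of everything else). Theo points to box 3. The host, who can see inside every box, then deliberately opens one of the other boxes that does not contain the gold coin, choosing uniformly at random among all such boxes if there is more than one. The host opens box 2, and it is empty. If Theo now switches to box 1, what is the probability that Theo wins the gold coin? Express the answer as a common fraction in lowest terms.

Consider each possible location of the gold coin in turn.
If it is in box 1 (prior 2/5): the host has no choice, probability 1; weight (2/5)·1 = 2/5.
If it is in box 2 (prior 2/5): the host opened box 2, so this case is ruled out; weight (2/5)·0 = 0.
If it is in box 3 (prior 1/5): the host has 2 equally likely choices, so probability 1/2; weight (1/5)·(1/2) = 1/10.
The weights sum to 1/2.
So P(the gold coin in box 1 | the host opened box 2) = (2/5) / (1/2) = 4/5.

4/5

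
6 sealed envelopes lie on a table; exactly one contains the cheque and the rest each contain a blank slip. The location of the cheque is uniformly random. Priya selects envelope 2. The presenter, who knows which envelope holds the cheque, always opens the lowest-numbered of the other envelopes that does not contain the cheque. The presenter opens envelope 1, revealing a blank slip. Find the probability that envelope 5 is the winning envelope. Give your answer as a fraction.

1/5

Apply Bayes' rule, conditioning on where the cheque actually is.
If it is in envelope 1 (prior 1/6): the presenter opened envelope 1, so this case is ruled out; weight (1/6)·0 = 0.
If it is in any of envelopes 2, 3, 4, 5, and 6 (prior 1/6 each): envelope 1 is the lowest-numbered option available, probability 1; weight (1/6)·1 = 1/6 each.
The weights sum to 5/6.
So P(the cheque in envelope 5 | the presenter opened envelope 1) = (1/6) / (5/6) = 1/5.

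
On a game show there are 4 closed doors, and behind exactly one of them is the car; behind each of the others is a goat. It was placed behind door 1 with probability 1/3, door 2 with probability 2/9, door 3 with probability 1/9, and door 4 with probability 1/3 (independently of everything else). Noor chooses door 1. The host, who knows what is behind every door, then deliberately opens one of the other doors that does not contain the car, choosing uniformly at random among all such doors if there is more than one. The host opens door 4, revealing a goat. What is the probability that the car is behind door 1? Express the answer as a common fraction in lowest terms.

Apply Bayes' rule, conditioning on where the car actually is.
If it is behind door 1 (prior 1/3): the host has 3 equally likely choices, so probability 1/3; weight (1/3)·(1/3) = 1/9.
If it is behind door 2 (prior 2/9): the host has 2 equally likely choices, so probability 1/2; weight (2/9)·(1/2) = 1/9.
If it is behind door 3 (prior 1/9): the host has 2 equally likely choices, so probability 1/2; weight (1/9)·(1/2) = 1/18.
If it is behind door 4 (prior 1/3): the host opened door 4, so this case is ruled out; weight (1/3)·0 = 0.
The weights sum to 5/18.
So P(the car behind door 1 | the host opened door 4) = (1/9) / (5/18) = 2/5.

2/5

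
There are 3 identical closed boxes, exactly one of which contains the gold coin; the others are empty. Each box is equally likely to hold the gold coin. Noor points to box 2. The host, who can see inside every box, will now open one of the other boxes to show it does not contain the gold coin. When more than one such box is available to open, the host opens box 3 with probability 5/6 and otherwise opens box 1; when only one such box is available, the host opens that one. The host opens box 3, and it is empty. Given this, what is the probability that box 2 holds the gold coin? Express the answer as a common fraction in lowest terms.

5/11

Consider each possible location of the gold coin in turn.
If it is in box 1 (prior 1/3): only box 3 is available, probability 1; weight (1/3)·1 = 1/3.
If it is in box 2 (prior 1/3): box 3 is available, opened with probability 5/6; weight (1/3)·(5/6) = 5/18.
If it is in box 3 (prior 1/3): the host opened box 3, so this case is ruled out; weight (1/3)·0 = 0.
The weights sum to 11/18.
So P(the gold coin in box 2 | the host opened box 3) = (5/18) / (11/18) = 5/11.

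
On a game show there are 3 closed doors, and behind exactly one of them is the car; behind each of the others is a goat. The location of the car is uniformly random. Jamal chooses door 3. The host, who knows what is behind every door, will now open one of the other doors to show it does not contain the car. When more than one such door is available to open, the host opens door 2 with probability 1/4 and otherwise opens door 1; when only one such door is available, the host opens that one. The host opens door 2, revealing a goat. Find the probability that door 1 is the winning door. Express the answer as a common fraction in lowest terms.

4/5

Condition on the true location of the car.
If it is behind door 1 (prior 1/3): only door 2 is available, probability 1; weight (1/3)·1 = 1/3.
If it is behind door 2 (prior 1/3): the host opened door 2, so this case is ruled out; weight (1/3)·0 = 0.
If it is behind door 3 (prior 1/3): door 2 is available, opened with probability 1/4; weight (1/3)·(1/4) = 1/12.
The weights sum to 5/12.
So P(the car behind door 1 | the host opened door 2) = (1/3) / (5/12) = 4/5.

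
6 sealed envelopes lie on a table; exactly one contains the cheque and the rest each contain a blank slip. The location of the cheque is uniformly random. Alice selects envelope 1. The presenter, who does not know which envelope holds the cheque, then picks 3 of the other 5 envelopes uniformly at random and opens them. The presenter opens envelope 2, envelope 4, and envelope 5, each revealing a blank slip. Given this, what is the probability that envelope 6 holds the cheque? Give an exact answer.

Condition on the true location of the cheque.
If it is in any of envelopes 1, 3, and 6 (prior 1/6 each): the presenter picks exactly this set with probability 1/10 regardless, and none is the prize; weight (1/6)·(1/10) = 1/60 each.
If it is in any of envelopes 2, 4, and 5 (prior 1/6 each): that envelope was opened and seen not to hold the prize — ruled out; weight (1/6)·0 = 0 each.
The weights sum to 1/20.
So P(the cheque in envelope 6 | the presenter opened envelope 2, envelope 4, and envelope 5) = (1/60) / (1/20) = 1/3.

1/3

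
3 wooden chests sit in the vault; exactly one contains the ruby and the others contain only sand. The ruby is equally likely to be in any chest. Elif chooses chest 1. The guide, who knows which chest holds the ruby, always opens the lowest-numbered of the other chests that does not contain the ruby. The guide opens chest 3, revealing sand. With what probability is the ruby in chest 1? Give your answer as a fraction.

0

Consider each possible location of the ruby in turn.
If it is in chest 1 (prior 1/3): the guide would have opened chest 2 instead, probability 0; weight (1/3)·0 = 0.
If it is in chest 2 (prior 1/3): chest 3 is the lowest-numbered option available, probability 1; weight (1/3)·1 = 1/3.
If it is in chest 3 (prior 1/3): the guide opened chest 3, so this case is ruled out; weight (1/3)·0 = 0.
The weights sum to 1/3.
So P(the ruby in chest 1 | the guide opened chest 3) = 0 / (1/3) = 0.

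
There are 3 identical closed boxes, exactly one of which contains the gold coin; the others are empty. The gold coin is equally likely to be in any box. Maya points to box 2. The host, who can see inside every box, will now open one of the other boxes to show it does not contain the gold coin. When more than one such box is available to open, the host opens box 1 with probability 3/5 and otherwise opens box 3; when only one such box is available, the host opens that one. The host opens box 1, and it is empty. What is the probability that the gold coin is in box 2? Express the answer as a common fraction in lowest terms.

Apply Bayes' rule, conditioning on where the gold coin actually is.
If it is in box 1 (prior 1/3): the host opened box 1, so this case is ruled out; weight (1/3)·0 = 0.
If it is in box 2 (prior 1/3): box 1 is available, opened with probability 3/5; weight (1/3)·(3/5) = 1/5.
If it is in box 3 (prior 1/3): only box 1 is available, probability 1; weight (1/3)·1 = 1/3.
The weights sum to 8/15.
So P(the gold coin in box 2 | the host opened box 1) = (1/5) / (8/15) = 3/8.

3/8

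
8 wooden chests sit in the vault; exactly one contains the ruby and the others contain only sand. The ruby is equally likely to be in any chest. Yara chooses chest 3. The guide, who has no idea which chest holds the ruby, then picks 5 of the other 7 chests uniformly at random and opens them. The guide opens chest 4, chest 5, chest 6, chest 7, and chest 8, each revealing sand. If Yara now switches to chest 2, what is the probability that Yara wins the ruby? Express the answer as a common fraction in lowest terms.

1/3

Because the guide chose which chests to open without knowing where the ruby is, the choice is independent of the prize location. Learning that none of the 5 opened chests holds the ruby simply rules out those 5 locations and leaves the remaining 3 chests still equally likely by symmetry.
So P(the ruby in chest 2) = 1/3.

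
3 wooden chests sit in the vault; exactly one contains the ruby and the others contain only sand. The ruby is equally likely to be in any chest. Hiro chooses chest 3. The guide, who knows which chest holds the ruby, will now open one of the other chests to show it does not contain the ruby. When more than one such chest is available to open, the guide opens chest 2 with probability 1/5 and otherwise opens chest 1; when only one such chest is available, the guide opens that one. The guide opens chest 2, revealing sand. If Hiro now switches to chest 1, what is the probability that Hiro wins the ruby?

Apply Bayes' rule, conditioning on where the ruby actually is.
If it is in chest 1 (prior 1/3): only chest 2 is available, probability 1; weight (1/3)·1 = 1/3.
If it is in chest 2 (prior 1/3): the guide opened chest 2, so this case is ruled out; weight (1/3)·0 = 0.
If it is in chest 3 (prior 1/3): chest 2 is available, opened with probability 1/5; weight (1/3)·(1/5) = 1/15.
The weights sum to 2/5.
So P(the ruby in chest 1 | the guide opened chest 2) = (1/3) / (2/5) = 5/6.

5/6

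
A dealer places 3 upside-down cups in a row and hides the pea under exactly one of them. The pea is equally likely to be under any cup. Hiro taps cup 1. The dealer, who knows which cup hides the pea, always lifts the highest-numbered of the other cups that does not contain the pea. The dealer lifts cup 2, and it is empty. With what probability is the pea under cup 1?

Consider each possible location of the pea in turn.
If it is under cup 1 (prior 1/3): the dealer would have opened cup 3 instead, probability 0; weight (1/3)·0 = 0.
If it is under cup 2 (prior 1/3): the dealer opened cup 2, so this case is ruled out; weight (1/3)·0 = 0.
If it is under cup 3 (prior 1/3): cup 2 is the highest-numbered option available, probability 1; weight (1/3)·1 = 1/3.
The weights sum to 1/3.
So P(the pea under cup 1 | the dealer opened cup 2) = 0 / (1/3) = 0.

0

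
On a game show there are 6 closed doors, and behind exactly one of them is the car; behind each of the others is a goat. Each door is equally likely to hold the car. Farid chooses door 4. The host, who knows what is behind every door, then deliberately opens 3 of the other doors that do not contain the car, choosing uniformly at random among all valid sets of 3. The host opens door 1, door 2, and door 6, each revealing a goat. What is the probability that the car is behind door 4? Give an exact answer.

Condition on the true location of the car.
If it is behind any of doors 1, 2, and 6 (prior 1/6 each): that door was opened and seen not to hold the prize — ruled out; weight (1/6)·0 = 0 each.
If it is behind either of doors 3 and 5 (prior 1/6 each): the host has 4 equally likely choices, so probability 1/4; weight (1/6)·(1/4) = 1/24 each.
If it is behind door 4 (prior 1/6): the host has 10 equally likely choices, so probability 1/10; weight (1/6)·(1/10) = 1/60.
The weights sum to 1/10.
So P(the car behind door 4 | the host opened door 1, door 2, and door 6) = (1/60) / (1/10) = 1/6.

1/6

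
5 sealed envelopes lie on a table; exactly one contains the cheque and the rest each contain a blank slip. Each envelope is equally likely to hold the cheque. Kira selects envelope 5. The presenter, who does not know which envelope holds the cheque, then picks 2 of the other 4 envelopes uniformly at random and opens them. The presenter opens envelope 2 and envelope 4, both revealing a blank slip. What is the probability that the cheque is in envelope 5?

1/3

Condition on the true location of the cheque.
If it is in any of envelopes 1, 3, and 5 (prior 1/5 each): the presenter picks exactly this set with probability 1/6 regardless, and none is the prize; weight (1/5)·(1/6) = 1/30 each.
If it is in either of envelopes 2 and 4 (prior 1/5 each): that envelope was opened and seen not to hold the prize — ruled out; weight (1/5)·0 = 0 each.
The weights sum to 1/10.
So P(the cheque in envelope 5 | the presenter opened envelope 2 and envelope 4) = (1/30) / (1/10) = 1/3.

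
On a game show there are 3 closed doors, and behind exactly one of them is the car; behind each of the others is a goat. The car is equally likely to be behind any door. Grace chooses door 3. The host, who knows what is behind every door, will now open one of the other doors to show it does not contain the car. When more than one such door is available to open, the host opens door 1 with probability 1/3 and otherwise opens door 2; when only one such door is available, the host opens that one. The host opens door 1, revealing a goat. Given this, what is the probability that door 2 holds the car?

Consider each possible location of the car in turn.
If it is behind door 1 (prior 1/3): the host opened door 1, so this case is ruled out; weight (1/3)·0 = 0.
If it is behind door 2 (prior 1/3): only door 1 is available, probability 1; weight (1/3)·1 = 1/3.
If it is behind door 3 (prior 1/3): door 1 is available, opened with probability 1/3; weight (1/3)·(1/3) = 1/9.
The weights sum to 4/9.
So P(the car behind door 2 | the host opened door 1) = (1/3) / (4/9) = 3/4.

3/4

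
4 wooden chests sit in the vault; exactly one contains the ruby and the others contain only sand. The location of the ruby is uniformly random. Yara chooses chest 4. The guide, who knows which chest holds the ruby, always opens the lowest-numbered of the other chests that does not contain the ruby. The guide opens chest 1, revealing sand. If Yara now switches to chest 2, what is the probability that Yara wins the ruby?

1/3

Apply Bayes' rule, conditioning on where the ruby actually is.
If it is in chest 1 (prior 1/4): the guide opened chest 1, so this case is ruled out; weight (1/4)·0 = 0.
If it is in any of chests 2, 3, and 4 (prior 1/4 each): chest 1 is the lowest-numbered option available, probability 1; weight (1/4)·1 = 1/4 each.
The weights sum to 3/4.
So P(the ruby in chest 2 | the guide opened chest 1) = (1/4) / (3/4) = 1/3.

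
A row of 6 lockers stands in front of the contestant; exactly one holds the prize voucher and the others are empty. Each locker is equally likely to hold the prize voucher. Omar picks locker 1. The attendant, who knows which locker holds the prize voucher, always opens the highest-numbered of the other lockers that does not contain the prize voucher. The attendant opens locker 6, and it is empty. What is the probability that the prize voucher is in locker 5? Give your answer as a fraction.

Condition on the true location of the prize voucher.
If it is in any of lockers 1, 2, 3, 4, and 5 (prior 1/6 each): locker 6 is the highest-numbered option available, probability 1; weight (1/6)·1 = 1/6 each.
If it is in locker 6 (prior 1/6): the attendant opened locker 6, so this case is ruled out; weight (1/6)·0 = 0.
The weights sum to 5/6.
So P(the prize voucher in locker 5 | the attendant opened locker 6) = (1/6) / (5/6) = 1/5.

1/5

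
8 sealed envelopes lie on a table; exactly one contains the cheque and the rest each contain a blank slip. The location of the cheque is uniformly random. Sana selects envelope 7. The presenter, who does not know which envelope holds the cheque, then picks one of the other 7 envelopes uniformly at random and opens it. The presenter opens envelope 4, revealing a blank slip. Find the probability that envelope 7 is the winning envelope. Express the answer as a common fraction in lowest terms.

Condition on the true location of the cheque.
If it is in any of envelopes 1, 2, 3, 5, 6, 7, and 8 (prior 1/8 each): the presenter picks envelope 4 with probability 1/7 regardless, and it is not the prize; weight (1/8)·(1/7) = 1/56 each.
If it is in envelope 4 (prior 1/8): the presenter opened envelope 4, so this case is ruled out; weight (1/8)·0 = 0.
The weights sum to 1/8.
So P(the cheque in envelope 7 | the presenter opened envelope 4) = (1/56) / (1/8) = 1/7.

1/7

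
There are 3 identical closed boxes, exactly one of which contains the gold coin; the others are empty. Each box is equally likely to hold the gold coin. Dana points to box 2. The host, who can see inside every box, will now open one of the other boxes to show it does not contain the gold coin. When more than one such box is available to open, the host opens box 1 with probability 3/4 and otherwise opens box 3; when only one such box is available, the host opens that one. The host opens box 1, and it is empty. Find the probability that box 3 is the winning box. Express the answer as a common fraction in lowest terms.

4/7

Condition on the true location of the gold coin.
If it is in box 1 (prior 1/3): the host opened box 1, so this case is ruled out; weight (1/3)·0 = 0.
If it is in box 2 (prior 1/3): box 1 is available, opened with probability 3/4; weight (1/3)·(3/4) = 1/4.
If it is in box 3 (prior 1/3): only box 1 is available, probability 1; weight (1/3)·1 = 1/3.
The weights sum to 7/12.
So P(the gold coin in box 3 | the host opened box 1) = (1/3) / (7/12) = 4/7.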